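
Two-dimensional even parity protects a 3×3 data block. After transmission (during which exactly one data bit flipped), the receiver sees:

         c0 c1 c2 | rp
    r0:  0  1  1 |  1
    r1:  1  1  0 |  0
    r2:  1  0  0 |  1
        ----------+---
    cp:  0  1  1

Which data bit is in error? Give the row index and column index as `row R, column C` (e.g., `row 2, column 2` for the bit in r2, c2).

Recompute each row's even parity and compare to rp:
  r0: data parity 0, sent rp 1 → mismatch
  r1: data parity 0, sent rp 0 → ok
  r2: data parity 1, sent rp 1 → ok
Recompute each column's even parity and compare to cp:
  c0: data parity 0, sent cp 0 → ok
  c1: data parity 0, sent cp 1 → mismatch
  c2: data parity 1, sent cp 1 → ok
Exactly one row (r0) and one column (c1) fail → the flipped bit is at their intersection.

row 0, column 1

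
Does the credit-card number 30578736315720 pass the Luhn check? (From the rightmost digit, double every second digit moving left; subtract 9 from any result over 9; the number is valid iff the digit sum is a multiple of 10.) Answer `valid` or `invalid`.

From the right, keep odd positions and double even positions (subtract 9 from any doubled value over 9):
  doubled (positions 2,4,...): 4 1 6 6 7 1 6 → sum 31
  kept (positions 1,3,...): 0 7 1 6 7 7 0 → sum 28
Total = 59.
59 mod 10 = 9, so the number is invalid.

invalid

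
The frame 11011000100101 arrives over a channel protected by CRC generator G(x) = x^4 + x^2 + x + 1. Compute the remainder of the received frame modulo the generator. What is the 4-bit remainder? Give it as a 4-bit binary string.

Modulo-2 division of 11011000100101 by 10111:
  pos 0: 11011 XOR 10111 = 01100
  pos 1: 11000 XOR 10111 = 01111
  pos 2: 11110 XOR 10111 = 01001
  pos 3: 10010 XOR 10111 = 00101
  pos 5: 10110 XOR 10111 = 00001
  pos 9: 10101 XOR 10111 = 00010
Remainder = 0010 (nonzero — an error is detected).

0010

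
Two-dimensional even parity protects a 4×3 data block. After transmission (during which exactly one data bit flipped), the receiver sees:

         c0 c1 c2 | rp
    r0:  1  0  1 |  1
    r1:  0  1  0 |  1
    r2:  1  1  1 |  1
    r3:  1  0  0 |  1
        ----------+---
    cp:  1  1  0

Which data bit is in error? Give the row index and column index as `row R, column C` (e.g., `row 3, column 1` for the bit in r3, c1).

row 0, column 1

Recompute each row's even parity and compare to rp:
  r0: data parity 0, sent rp 1 → mismatch
  r1: data parity 1, sent rp 1 → ok
  r2: data parity 1, sent rp 1 → ok
  r3: data parity 1, sent rp 1 → ok
Recompute each column's even parity and compare to cp:
  c0: data parity 1, sent cp 1 → ok
  c1: data parity 0, sent cp 1 → mismatch
  c2: data parity 0, sent cp 0 → ok
Exactly one row (r0) and one column (c1) fail → the flipped bit is at their intersection.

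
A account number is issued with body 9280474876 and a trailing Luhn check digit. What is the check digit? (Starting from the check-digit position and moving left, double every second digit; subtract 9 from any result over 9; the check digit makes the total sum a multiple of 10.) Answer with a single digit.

Partial digits right→left: 6 7 8 4 7 4 0 8 2 9
Double every second digit counting from the check-digit position (so the 1st, 3rd, 5th, ... of the partial from the right).
  doubled (with −9 where >9): 3 7 5 0 4 → sum 19
  kept as-is: 7 4 4 8 9 → sum 32
Total = 19 + 32 = 51.
Check digit = (10 − (51 mod 10)) mod 10 = 9.

9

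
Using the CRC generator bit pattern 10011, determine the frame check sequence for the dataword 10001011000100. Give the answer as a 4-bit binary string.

Append 4 zeros: 100010110001000000. Divide by 10011 (XOR where the leading bit is 1):
  pos 0: 10001 XOR 10011 = 00010
  pos 3: 10011 XOR 10011 = 00000
  pos 11: 10000 XOR 10011 = 00011
Remainder (last 4 bits) = 1100. This is the CRC / FCS.

1100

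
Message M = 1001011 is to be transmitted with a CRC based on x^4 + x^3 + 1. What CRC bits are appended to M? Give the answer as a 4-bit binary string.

1111

Append 4 zeros: 10010110000. Divide by 11001 (XOR where the leading bit is 1):
  pos 0: 10010 XOR 11001 = 01011
  pos 1: 10111 XOR 11001 = 01110
  pos 2: 11101 XOR 11001 = 00100
  pos 4: 10000 XOR 11001 = 01001
  pos 5: 10010 XOR 11001 = 01011
  pos 6: 10110 XOR 11001 = 01111
Remainder (last 4 bits) = 1111. This is the CRC / FCS.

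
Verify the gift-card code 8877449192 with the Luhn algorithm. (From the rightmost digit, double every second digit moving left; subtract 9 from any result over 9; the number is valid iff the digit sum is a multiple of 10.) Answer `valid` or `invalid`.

valid

From the right, keep odd positions and double even positions (subtract 9 from any doubled value over 9):
  doubled (positions 2,4,...): 9 9 8 5 7 → sum 38
  kept (positions 1,3,...): 2 1 4 7 8 → sum 22
Total = 60.
60 mod 10 = 0, so the number is valid.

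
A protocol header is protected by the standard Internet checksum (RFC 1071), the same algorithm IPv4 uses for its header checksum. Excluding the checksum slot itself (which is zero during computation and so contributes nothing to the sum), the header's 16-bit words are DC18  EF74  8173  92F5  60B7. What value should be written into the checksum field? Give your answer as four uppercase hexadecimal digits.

One's-complement addition (fold any carry out of bit 15 back into bit 0):
  0xDC18 + 0xEF74 = 0x1CB8C → wrap carry → 0xCB8D
  0xCB8D + 0x8173 = 0x14D00 → wrap carry → 0x4D01
  0x4D01 + 0x92F5 = 0x0DFF6
  0xDFF6 + 0x60B7 = 0x140AD → wrap carry → 0x40AE
One's-complement sum = 0x40AE.
Checksum = ~0x40AE & 0xFFFF = 0xBF51.

BF51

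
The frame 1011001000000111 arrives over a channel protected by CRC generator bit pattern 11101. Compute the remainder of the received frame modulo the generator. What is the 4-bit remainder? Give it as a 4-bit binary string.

Modulo-2 division of 1011001000000111 by 11101:
  pos 0: 10110 XOR 11101 = 01011
  pos 1: 10110 XOR 11101 = 01011
  pos 2: 10111 XOR 11101 = 01010
  pos 3: 10100 XOR 11101 = 01001
  pos 4: 10010 XOR 11101 = 01111
  pos 5: 11110 XOR 11101 = 00011
  pos 8: 11000 XOR 11101 = 00101
  pos 10: 10111 XOR 11101 = 01010
  pos 11: 10101 XOR 11101 = 01000
Remainder = 1000 (nonzero — an error is detected).

1000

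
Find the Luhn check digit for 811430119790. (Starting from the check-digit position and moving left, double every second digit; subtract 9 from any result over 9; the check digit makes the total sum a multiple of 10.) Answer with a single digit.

Partial digits right→left: 0 9 7 9 1 1 0 3 4 1 1 8
Double every second digit counting from the check-digit position (so the 1st, 3rd, 5th, ... of the partial from the right).
  doubled (with −9 where >9): 0 5 2 0 8 2 → sum 17
  kept as-is: 9 9 1 3 1 8 → sum 31
Total = 17 + 31 = 48.
Check digit = (10 − (48 mod 10)) mod 10 = 2.

2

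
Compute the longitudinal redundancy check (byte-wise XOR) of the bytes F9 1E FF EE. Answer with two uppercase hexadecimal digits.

XOR the bytes together:
  start with 0xF9
  0xF9 ⊕ 0x1E = 0xE7
  0xE7 ⊕ 0xFF = 0x18
  0x18 ⊕ 0xEE = 0xF6

F6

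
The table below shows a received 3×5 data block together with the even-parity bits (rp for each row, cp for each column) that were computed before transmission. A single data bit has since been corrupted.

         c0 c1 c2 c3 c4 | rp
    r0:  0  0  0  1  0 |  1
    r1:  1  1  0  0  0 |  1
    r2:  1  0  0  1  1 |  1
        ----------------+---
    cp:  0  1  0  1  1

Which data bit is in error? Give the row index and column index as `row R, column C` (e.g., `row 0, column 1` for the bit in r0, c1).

Recompute each row's even parity and compare to rp:
  r0: data parity 1, sent rp 1 → ok
  r1: data parity 0, sent rp 1 → mismatch
  r2: data parity 1, sent rp 1 → ok
Recompute each column's even parity and compare to cp:
  c0: data parity 0, sent cp 0 → ok
  c1: data parity 1, sent cp 1 → ok
  c2: data parity 0, sent cp 0 → ok
  c3: data parity 0, sent cp 1 → mismatch
  c4: data parity 1, sent cp 1 → ok
Exactly one row (r1) and one column (c3) fail → the flipped bit is at their intersection.

row 1, column 3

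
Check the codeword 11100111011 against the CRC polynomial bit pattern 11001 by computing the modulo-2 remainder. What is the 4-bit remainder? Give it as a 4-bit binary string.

1000

Modulo-2 division of 11100111011 by 11001:
  pos 0: 11100 XOR 11001 = 00101
  pos 2: 10111 XOR 11001 = 01110
  pos 3: 11101 XOR 11001 = 00100
  pos 5: 10001 XOR 11001 = 01000
  pos 6: 10001 XOR 11001 = 01000
Remainder = 1000 (nonzero — an error is detected).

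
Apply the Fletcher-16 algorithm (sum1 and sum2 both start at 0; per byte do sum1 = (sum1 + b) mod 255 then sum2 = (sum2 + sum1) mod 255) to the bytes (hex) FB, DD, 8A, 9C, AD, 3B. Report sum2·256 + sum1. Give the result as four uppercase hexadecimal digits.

Running sums (mod 255):
  after byte 0 (FB): sum1=251, sum2=251
  after byte 1 (DD): sum1=217, sum2=213
  after byte 2 (8A): sum1=100, sum2=58
  after byte 3 (9C): sum1=1, sum2=59
  after byte 4 (AD): sum1=174, sum2=233
  after byte 5 (3B): sum1=233, sum2=211
Checksum = sum2·256 + sum1 = 211·256 + 233 = 54249 = 0xD3E9.

D3E9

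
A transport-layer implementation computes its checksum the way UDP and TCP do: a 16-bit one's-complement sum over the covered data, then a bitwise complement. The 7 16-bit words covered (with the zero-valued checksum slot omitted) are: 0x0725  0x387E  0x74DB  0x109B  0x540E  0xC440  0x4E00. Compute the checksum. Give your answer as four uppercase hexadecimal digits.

One's-complement addition (fold any carry out of bit 15 back into bit 0):
  0x0725 + 0x387E = 0x03FA3
  0x3FA3 + 0x74DB = 0x0B47E
  0xB47E + 0x109B = 0x0C519
  0xC519 + 0x540E = 0x11927 → wrap carry → 0x1928
  0x1928 + 0xC440 = 0x0DD68
  0xDD68 + 0x4E00 = 0x12B68 → wrap carry → 0x2B69
One's-complement sum = 0x2B69.
Checksum = ~0x2B69 & 0xFFFF = 0xD496.

D496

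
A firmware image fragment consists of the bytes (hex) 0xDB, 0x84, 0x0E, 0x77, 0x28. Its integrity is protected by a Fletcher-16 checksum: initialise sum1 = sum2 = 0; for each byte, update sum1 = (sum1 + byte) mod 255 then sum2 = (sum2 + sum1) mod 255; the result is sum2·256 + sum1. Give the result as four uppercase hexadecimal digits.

Running sums (mod 255):
  after byte 0 (0xDB): sum1=219, sum2=219
  after byte 1 (0x84): sum1=96, sum2=60
  after byte 2 (0x0E): sum1=110, sum2=170
  after byte 3 (0x77): sum1=229, sum2=144
  after byte 4 (0x28): sum1=14, sum2=158
Checksum = sum2·256 + sum1 = 158·256 + 14 = 40462 = 0x9E0E.

9E0E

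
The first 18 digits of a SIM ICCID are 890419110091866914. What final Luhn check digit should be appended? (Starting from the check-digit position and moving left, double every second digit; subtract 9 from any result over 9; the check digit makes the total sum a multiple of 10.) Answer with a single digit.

Partial digits right→left: 4 1 9 6 6 8 1 9 0 0 1 1 9 1 4 0 9 8
Double every second digit counting from the check-digit position (so the 1st, 3rd, 5th, ... of the partial from the right).
  doubled (with −9 where >9): 8 9 3 2 0 2 9 8 9 → sum 50
  kept as-is: 1 6 8 9 0 1 1 0 8 → sum 34
Total = 50 + 34 = 84.
Check digit = (10 − (84 mod 10)) mod 10 = 6.

6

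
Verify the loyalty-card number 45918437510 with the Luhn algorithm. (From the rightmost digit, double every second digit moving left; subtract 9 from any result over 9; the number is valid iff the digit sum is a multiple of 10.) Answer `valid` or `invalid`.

From the right, keep odd positions and double even positions (subtract 9 from any doubled value over 9):
  doubled (positions 2,4,...): 2 5 8 2 1 → sum 18
  kept (positions 1,3,...): 0 5 3 8 9 4 → sum 29
Total = 47.
47 mod 10 = 7, so the number is invalid.

invalid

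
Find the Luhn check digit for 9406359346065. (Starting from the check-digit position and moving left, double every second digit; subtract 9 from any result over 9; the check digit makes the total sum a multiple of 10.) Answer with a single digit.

7

Partial digits right→left: 5 6 0 6 4 3 9 5 3 6 0 4 9
Double every second digit counting from the check-digit position (so the 1st, 3rd, 5th, ... of the partial from the right).
  doubled (with −9 where >9): 1 0 8 9 6 0 9 → sum 33
  kept as-is: 6 6 3 5 6 4 → sum 30
Total = 33 + 30 = 63.
Check digit = (10 − (63 mod 10)) mod 10 = 7.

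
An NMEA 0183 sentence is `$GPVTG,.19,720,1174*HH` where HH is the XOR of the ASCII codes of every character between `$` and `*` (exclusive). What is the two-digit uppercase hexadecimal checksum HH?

XOR the ASCII codes of the payload characters:
  'G' = 0x47 → acc = 0x47
  'P' = 0x50 → acc = 0x17
  'V' = 0x56 → acc = 0x41
  'T' = 0x54 → acc = 0x15
  'G' = 0x47 → acc = 0x52
  ',' = 0x2C → acc = 0x7E
  '.' = 0x2E → acc = 0x50
  '1' = 0x31 → acc = 0x61
  '9' = 0x39 → acc = 0x58
  ',' = 0x2C → acc = 0x74
  '7' = 0x37 → acc = 0x43
  '2' = 0x32 → acc = 0x71
  '0' = 0x30 → acc = 0x41
  ',' = 0x2C → acc = 0x6D
  '1' = 0x31 → acc = 0x5C
  '1' = 0x31 → acc = 0x6D
  '7' = 0x37 → acc = 0x5A
  '4' = 0x34 → acc = 0x6E
Checksum = 0x6E.

6E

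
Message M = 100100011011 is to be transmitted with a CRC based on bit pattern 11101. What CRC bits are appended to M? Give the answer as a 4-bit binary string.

1100

Append 4 zeros: 1001000110110000. Divide by 11101 (XOR where the leading bit is 1):
  pos 0: 10010 XOR 11101 = 01111
  pos 1: 11110 XOR 11101 = 00011
  pos 4: 11011 XOR 11101 = 00110
  pos 6: 11001 XOR 11101 = 00100
  pos 8: 10010 XOR 11101 = 01111
  pos 9: 11110 XOR 11101 = 00011
Remainder (last 4 bits) = 1100. This is the CRC / FCS.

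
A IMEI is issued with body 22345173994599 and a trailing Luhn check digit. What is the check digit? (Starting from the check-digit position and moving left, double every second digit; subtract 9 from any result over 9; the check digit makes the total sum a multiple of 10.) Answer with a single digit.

2

Partial digits right→left: 9 9 5 4 9 9 3 7 1 5 4 3 2 2
Double every second digit counting from the check-digit position (so the 1st, 3rd, 5th, ... of the partial from the right).
  doubled (with −9 where >9): 9 1 9 6 2 8 4 → sum 39
  kept as-is: 9 4 9 7 5 3 2 → sum 39
Total = 39 + 39 = 78.
Check digit = (10 − (78 mod 10)) mod 10 = 2.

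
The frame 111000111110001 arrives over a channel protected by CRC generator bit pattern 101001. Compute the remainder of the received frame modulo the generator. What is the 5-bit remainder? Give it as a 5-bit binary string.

10101

Modulo-2 division of 111000111110001 by 101001:
  pos 0: 111000 XOR 101001 = 010001
  pos 1: 100011 XOR 101001 = 001010
  pos 3: 101011 XOR 101001 = 000010
  pos 7: 101100 XOR 101001 = 000101
Remainder = 10101 (nonzero — an error is detected).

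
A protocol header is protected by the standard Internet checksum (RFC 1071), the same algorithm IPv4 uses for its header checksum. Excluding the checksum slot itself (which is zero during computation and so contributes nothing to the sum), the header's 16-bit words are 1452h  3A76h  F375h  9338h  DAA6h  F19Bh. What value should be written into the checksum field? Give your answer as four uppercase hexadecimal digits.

5E46

One's-complement addition (fold any carry out of bit 15 back into bit 0):
  0x1452 + 0x3A76 = 0x04EC8
  0x4EC8 + 0xF375 = 0x1423D → wrap carry → 0x423E
  0x423E + 0x9338 = 0x0D576
  0xD576 + 0xDAA6 = 0x1B01C → wrap carry → 0xB01D
  0xB01D + 0xF19B = 0x1A1B8 → wrap carry → 0xA1B9
One's-complement sum = 0xA1B9.
Checksum = ~0xA1B9 & 0xFFFF = 0x5E46.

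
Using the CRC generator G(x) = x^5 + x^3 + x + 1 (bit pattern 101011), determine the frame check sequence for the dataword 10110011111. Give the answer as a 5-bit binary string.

01100

Append 5 zeros: 1011001111100000. Divide by 101011 (XOR where the leading bit is 1):
  pos 0: 101100 XOR 101011 = 000111
  pos 3: 111111 XOR 101011 = 010100
  pos 4: 101001 XOR 101011 = 000010
  pos 8: 101000 XOR 101011 = 000011
Remainder (last 5 bits) = 01100. This is the CRC / FCS.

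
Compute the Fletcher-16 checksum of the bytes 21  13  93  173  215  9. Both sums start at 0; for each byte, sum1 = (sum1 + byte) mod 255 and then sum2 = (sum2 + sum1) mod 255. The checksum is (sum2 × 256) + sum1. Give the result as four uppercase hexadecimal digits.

F60E

Running sums (mod 255):
  after byte 0 (21): sum1=21, sum2=21
  after byte 1 (13): sum1=34, sum2=55
  after byte 2 (93): sum1=127, sum2=182
  after byte 3 (173): sum1=45, sum2=227
  after byte 4 (215): sum1=5, sum2=232
  after byte 5 (9): sum1=14, sum2=246
Checksum = sum2·256 + sum1 = 246·256 + 14 = 62990 = 0xF60E.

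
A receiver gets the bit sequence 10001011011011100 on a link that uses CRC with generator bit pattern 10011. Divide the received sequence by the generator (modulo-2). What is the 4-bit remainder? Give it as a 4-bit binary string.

1000

Modulo-2 division of 10001011011011100 by 10011:
  pos 0: 10001 XOR 10011 = 00010
  pos 3: 10011 XOR 10011 = 00000
  pos 9: 11011 XOR 10011 = 01000
  pos 10: 10001 XOR 10011 = 00010
Remainder = 1000 (nonzero — an error is detected).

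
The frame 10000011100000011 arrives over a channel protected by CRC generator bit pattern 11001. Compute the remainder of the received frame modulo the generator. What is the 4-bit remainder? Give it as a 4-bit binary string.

0000

Modulo-2 division of 10000011100000011 by 11001:
  pos 0: 10000 XOR 11001 = 01001
  pos 1: 10010 XOR 11001 = 01011
  pos 2: 10111 XOR 11001 = 01110
  pos 3: 11101 XOR 11001 = 00100
  pos 5: 10010 XOR 11001 = 01011
  pos 6: 10110 XOR 11001 = 01111
  pos 7: 11110 XOR 11001 = 00111
  pos 9: 11100 XOR 11001 = 00101
  pos 11: 10101 XOR 11001 = 01100
  pos 12: 11001 XOR 11001 = 00000
Remainder = 0000 (zero — the frame passes the CRC check).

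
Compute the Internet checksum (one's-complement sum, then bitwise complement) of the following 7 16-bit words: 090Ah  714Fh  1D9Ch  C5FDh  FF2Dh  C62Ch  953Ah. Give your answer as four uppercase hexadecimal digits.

One's-complement addition (fold any carry out of bit 15 back into bit 0):
  0x090A + 0x714F = 0x07A59
  0x7A59 + 0x1D9C = 0x097F5
  0x97F5 + 0xC5FD = 0x15DF2 → wrap carry → 0x5DF3
  0x5DF3 + 0xFF2D = 0x15D20 → wrap carry → 0x5D21
  0x5D21 + 0xC62C = 0x1234D → wrap carry → 0x234E
  0x234E + 0x953A = 0x0B888
One's-complement sum = 0xB888.
Checksum = ~0xB888 & 0xFFFF = 0x4777.

4777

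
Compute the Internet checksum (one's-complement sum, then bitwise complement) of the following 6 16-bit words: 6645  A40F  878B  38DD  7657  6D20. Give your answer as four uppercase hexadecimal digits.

One's-complement addition (fold any carry out of bit 15 back into bit 0):
  0x6645 + 0xA40F = 0x10A54 → wrap carry → 0x0A55
  0x0A55 + 0x878B = 0x091E0
  0x91E0 + 0x38DD = 0x0CABD
  0xCABD + 0x7657 = 0x14114 → wrap carry → 0x4115
  0x4115 + 0x6D20 = 0x0AE35
One's-complement sum = 0xAE35.
Checksum = ~0xAE35 & 0xFFFF = 0x51CA.

51CA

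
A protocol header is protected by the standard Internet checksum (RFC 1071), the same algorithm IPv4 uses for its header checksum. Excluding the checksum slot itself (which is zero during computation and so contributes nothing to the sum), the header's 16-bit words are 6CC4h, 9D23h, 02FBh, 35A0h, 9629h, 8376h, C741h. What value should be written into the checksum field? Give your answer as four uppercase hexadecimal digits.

DC9A

One's-complement addition (fold any carry out of bit 15 back into bit 0):
  0x6CC4 + 0x9D23 = 0x109E7 → wrap carry → 0x09E8
  0x09E8 + 0x02FB = 0x00CE3
  0x0CE3 + 0x35A0 = 0x04283
  0x4283 + 0x9629 = 0x0D8AC
  0xD8AC + 0x8376 = 0x15C22 → wrap carry → 0x5C23
  0x5C23 + 0xC741 = 0x12364 → wrap carry → 0x2365
One's-complement sum = 0x2365.
Checksum = ~0x2365 & 0xFFFF = 0xDC9A.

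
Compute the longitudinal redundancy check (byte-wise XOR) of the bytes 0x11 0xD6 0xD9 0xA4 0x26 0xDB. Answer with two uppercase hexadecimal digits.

47

XOR the bytes together:
  start with 0x11
  0x11 ⊕ 0xD6 = 0xC7
  0xC7 ⊕ 0xD9 = 0x1E
  0x1E ⊕ 0xA4 = 0xBA
  0xBA ⊕ 0x26 = 0x9C
  0x9C ⊕ 0xDB = 0x47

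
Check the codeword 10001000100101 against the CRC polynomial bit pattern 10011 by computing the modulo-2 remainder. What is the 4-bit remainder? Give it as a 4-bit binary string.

0100

Modulo-2 division of 10001000100101 by 10011:
  pos 0: 10001 XOR 10011 = 00010
  pos 3: 10000 XOR 10011 = 00011
  pos 6: 11100 XOR 10011 = 01111
  pos 7: 11111 XOR 10011 = 01100
  pos 8: 11000 XOR 10011 = 01011
  pos 9: 10111 XOR 10011 = 00100
Remainder = 0100 (nonzero — an error is detected).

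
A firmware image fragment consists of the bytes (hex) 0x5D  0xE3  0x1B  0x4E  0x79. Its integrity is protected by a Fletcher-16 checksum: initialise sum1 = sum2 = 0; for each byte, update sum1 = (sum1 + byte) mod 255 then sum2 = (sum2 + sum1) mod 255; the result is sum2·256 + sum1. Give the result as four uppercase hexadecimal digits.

C924

Running sums (mod 255):
  after byte 0 (0x5D): sum1=93, sum2=93
  after byte 1 (0xE3): sum1=65, sum2=158
  after byte 2 (0x1B): sum1=92, sum2=250
  after byte 3 (0x4E): sum1=170, sum2=165
  after byte 4 (0x79): sum1=36, sum2=201
Checksum = sum2·256 + sum1 = 201·256 + 36 = 51492 = 0xC924.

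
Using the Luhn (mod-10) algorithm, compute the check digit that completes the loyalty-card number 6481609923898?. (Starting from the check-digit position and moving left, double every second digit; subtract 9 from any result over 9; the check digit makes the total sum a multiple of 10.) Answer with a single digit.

4

Partial digits right→left: 8 9 8 3 2 9 9 0 6 1 8 4 6
Double every second digit counting from the check-digit position (so the 1st, 3rd, 5th, ... of the partial from the right).
  doubled (with −9 where >9): 7 7 4 9 3 7 3 → sum 40
  kept as-is: 9 3 9 0 1 4 → sum 26
Total = 40 + 26 = 66.
Check digit = (10 − (66 mod 10)) mod 10 = 4.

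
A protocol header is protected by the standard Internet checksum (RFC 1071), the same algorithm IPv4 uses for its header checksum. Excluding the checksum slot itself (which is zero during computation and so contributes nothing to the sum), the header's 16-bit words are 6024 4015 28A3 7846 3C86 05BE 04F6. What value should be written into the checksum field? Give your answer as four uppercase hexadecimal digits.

One's-complement addition (fold any carry out of bit 15 back into bit 0):
  0x6024 + 0x4015 = 0x0A039
  0xA039 + 0x28A3 = 0x0C8DC
  0xC8DC + 0x7846 = 0x14122 → wrap carry → 0x4123
  0x4123 + 0x3C86 = 0x07DA9
  0x7DA9 + 0x05BE = 0x08367
  0x8367 + 0x04F6 = 0x0885D
One's-complement sum = 0x885D.
Checksum = ~0x885D & 0xFFFF = 0x77A2.

77A2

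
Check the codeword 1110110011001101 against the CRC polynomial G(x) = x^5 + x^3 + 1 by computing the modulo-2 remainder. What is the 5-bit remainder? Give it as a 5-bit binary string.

11110

Modulo-2 division of 1110110011001101 by 101001:
  pos 0: 111011 XOR 101001 = 010010
  pos 1: 100100 XOR 101001 = 001101
  pos 3: 110101 XOR 101001 = 011100
  pos 4: 111001 XOR 101001 = 010000
  pos 5: 100000 XOR 101001 = 001001
  pos 7: 100101 XOR 101001 = 001100
  pos 9: 110010 XOR 101001 = 011011
  pos 10: 110111 XOR 101001 = 011110
Remainder = 11110 (nonzero — an error is detected).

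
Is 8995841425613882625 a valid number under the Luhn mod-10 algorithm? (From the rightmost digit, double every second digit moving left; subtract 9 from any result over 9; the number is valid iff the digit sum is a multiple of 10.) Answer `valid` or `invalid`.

valid

From the right, keep odd positions and double even positions (subtract 9 from any doubled value over 9):
  doubled (positions 2,4,...): 4 4 7 2 1 8 8 1 9 → sum 44
  kept (positions 1,3,...): 5 6 8 3 6 2 1 8 9 8 → sum 56
Total = 100.
100 mod 10 = 0, so the number is valid.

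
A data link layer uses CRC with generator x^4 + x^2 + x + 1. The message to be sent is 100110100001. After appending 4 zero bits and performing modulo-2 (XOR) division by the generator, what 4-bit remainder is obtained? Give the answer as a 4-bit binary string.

1000

Append 4 zeros: 1001101000010000. Divide by 10111 (XOR where the leading bit is 1):
  pos 0: 10011 XOR 10111 = 00100
  pos 2: 10001 XOR 10111 = 00110
  pos 4: 11000 XOR 10111 = 01111
  pos 5: 11110 XOR 10111 = 01001
  pos 6: 10010 XOR 10111 = 00101
  pos 8: 10110 XOR 10111 = 00001
Remainder (last 4 bits) = 1000. This is the CRC / FCS.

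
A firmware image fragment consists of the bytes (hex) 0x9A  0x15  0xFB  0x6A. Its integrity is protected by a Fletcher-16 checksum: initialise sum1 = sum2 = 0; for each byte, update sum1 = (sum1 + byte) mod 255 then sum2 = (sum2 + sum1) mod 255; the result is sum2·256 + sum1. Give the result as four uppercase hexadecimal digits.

0C16

Running sums (mod 255):
  after byte 0 (0x9A): sum1=154, sum2=154
  after byte 1 (0x15): sum1=175, sum2=74
  after byte 2 (0xFB): sum1=171, sum2=245
  after byte 3 (0x6A): sum1=22, sum2=12
Checksum = sum2·256 + sum1 = 12·256 + 22 = 3094 = 0x0C16.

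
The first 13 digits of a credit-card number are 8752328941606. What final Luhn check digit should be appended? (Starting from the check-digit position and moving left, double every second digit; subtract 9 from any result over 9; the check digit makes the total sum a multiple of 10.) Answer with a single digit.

Partial digits right→left: 6 0 6 1 4 9 8 2 3 2 5 7 8
Double every second digit counting from the check-digit position (so the 1st, 3rd, 5th, ... of the partial from the right).
  doubled (with −9 where >9): 3 3 8 7 6 1 7 → sum 35
  kept as-is: 0 1 9 2 2 7 → sum 21
Total = 35 + 21 = 56.
Check digit = (10 − (56 mod 10)) mod 10 = 4.

4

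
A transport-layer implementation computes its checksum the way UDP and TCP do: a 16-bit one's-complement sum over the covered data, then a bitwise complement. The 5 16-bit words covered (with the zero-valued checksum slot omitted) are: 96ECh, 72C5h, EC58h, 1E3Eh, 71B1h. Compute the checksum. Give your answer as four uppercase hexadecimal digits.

One's-complement addition (fold any carry out of bit 15 back into bit 0):
  0x96EC + 0x72C5 = 0x109B1 → wrap carry → 0x09B2
  0x09B2 + 0xEC58 = 0x0F60A
  0xF60A + 0x1E3E = 0x11448 → wrap carry → 0x1449
  0x1449 + 0x71B1 = 0x085FA
One's-complement sum = 0x85FA.
Checksum = ~0x85FA & 0xFFFF = 0x7A05.

7A05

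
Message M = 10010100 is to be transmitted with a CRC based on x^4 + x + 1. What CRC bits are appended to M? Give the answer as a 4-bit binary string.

Append 4 zeros: 100101000000. Divide by 10011 (XOR where the leading bit is 1):
  pos 0: 10010 XOR 10011 = 00001
  pos 4: 11000 XOR 10011 = 01011
  pos 5: 10110 XOR 10011 = 00101
  pos 7: 10100 XOR 10011 = 00111
Remainder (last 4 bits) = 0111. This is the CRC / FCS.

0111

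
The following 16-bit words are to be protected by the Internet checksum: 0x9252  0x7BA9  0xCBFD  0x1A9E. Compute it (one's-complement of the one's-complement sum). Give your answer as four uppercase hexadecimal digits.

One's-complement addition (fold any carry out of bit 15 back into bit 0):
  0x9252 + 0x7BA9 = 0x10DFB → wrap carry → 0x0DFC
  0x0DFC + 0xCBFD = 0x0D9F9
  0xD9F9 + 0x1A9E = 0x0F497
One's-complement sum = 0xF497.
Checksum = ~0xF497 & 0xFFFF = 0x0B68.

0B68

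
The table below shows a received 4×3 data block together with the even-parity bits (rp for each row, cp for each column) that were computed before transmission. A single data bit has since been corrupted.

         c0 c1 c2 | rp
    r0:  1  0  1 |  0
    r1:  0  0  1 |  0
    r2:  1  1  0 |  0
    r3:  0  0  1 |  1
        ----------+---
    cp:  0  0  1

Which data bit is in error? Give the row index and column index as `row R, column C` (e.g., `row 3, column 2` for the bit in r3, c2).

row 1, column 1

Recompute each row's even parity and compare to rp:
  r0: data parity 0, sent rp 0 → ok
  r1: data parity 1, sent rp 0 → mismatch
  r2: data parity 0, sent rp 0 → ok
  r3: data parity 1, sent rp 1 → ok
Recompute each column's even parity and compare to cp:
  c0: data parity 0, sent cp 0 → ok
  c1: data parity 1, sent cp 0 → mismatch
  c2: data parity 1, sent cp 1 → ok
Exactly one row (r1) and one column (c1) fail → the flipped bit is at their intersection.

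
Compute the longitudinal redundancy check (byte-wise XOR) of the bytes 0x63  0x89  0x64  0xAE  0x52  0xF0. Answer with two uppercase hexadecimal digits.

XOR the bytes together:
  start with 0x63
  0x63 ⊕ 0x89 = 0xEA
  0xEA ⊕ 0x64 = 0x8E
  0x8E ⊕ 0xAE = 0x20
  0x20 ⊕ 0x52 = 0x72
  0x72 ⊕ 0xF0 = 0x82

82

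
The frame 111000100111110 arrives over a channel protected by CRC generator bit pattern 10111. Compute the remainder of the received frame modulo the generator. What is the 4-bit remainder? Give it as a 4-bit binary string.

0001

Modulo-2 division of 111000100111110 by 10111:
  pos 0: 11100 XOR 10111 = 01011
  pos 1: 10110 XOR 10111 = 00001
  pos 5: 11001 XOR 10111 = 01110
  pos 6: 11101 XOR 10111 = 01010
  pos 7: 10101 XOR 10111 = 00010
  pos 10: 10110 XOR 10111 = 00001
Remainder = 0001 (nonzero — an error is detected).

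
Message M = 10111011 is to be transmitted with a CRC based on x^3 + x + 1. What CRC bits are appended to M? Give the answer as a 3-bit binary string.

Append 3 zeros: 10111011000. Divide by 1011 (XOR where the leading bit is 1):
  pos 0: 1011 XOR 1011 = 0000
  pos 4: 1011 XOR 1011 = 0000
Remainder (last 3 bits) = 000. This is the CRC / FCS.

000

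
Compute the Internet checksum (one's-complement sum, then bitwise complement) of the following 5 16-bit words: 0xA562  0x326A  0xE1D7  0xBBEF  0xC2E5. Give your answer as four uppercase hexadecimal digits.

One's-complement addition (fold any carry out of bit 15 back into bit 0):
  0xA562 + 0x326A = 0x0D7CC
  0xD7CC + 0xE1D7 = 0x1B9A3 → wrap carry → 0xB9A4
  0xB9A4 + 0xBBEF = 0x17593 → wrap carry → 0x7594
  0x7594 + 0xC2E5 = 0x13879 → wrap carry → 0x387A
One's-complement sum = 0x387A.
Checksum = ~0x387A & 0xFFFF = 0xC785.

C785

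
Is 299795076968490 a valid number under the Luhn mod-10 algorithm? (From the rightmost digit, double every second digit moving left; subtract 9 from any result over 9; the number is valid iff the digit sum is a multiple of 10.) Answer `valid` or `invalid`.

From the right, keep odd positions and double even positions (subtract 9 from any doubled value over 9):
  doubled (positions 2,4,...): 9 7 9 5 1 5 9 → sum 45
  kept (positions 1,3,...): 0 4 6 6 0 9 9 2 → sum 36
Total = 81.
81 mod 10 = 1, so the number is invalid.

invalid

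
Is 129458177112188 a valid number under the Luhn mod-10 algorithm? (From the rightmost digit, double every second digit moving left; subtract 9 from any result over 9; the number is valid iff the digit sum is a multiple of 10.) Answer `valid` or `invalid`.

From the right, keep odd positions and double even positions (subtract 9 from any doubled value over 9):
  doubled (positions 2,4,...): 7 4 2 5 7 8 4 → sum 37
  kept (positions 1,3,...): 8 1 1 7 1 5 9 1 → sum 33
Total = 70.
70 mod 10 = 0, so the number is valid.

valid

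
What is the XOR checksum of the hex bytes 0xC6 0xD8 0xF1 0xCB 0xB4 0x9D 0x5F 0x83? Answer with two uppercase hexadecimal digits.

D1

XOR the bytes together:
  start with 0xC6
  0xC6 ⊕ 0xD8 = 0x1E
  0x1E ⊕ 0xF1 = 0xEF
  0xEF ⊕ 0xCB = 0x24
  0x24 ⊕ 0xB4 = 0x90
  0x90 ⊕ 0x9D = 0x0D
  0x0D ⊕ 0x5F = 0x52
  0x52 ⊕ 0x83 = 0xD1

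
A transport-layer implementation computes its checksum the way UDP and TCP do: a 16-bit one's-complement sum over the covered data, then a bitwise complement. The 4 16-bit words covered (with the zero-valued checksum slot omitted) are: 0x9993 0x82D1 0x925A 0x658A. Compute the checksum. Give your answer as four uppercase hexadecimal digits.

One's-complement addition (fold any carry out of bit 15 back into bit 0):
  0x9993 + 0x82D1 = 0x11C64 → wrap carry → 0x1C65
  0x1C65 + 0x925A = 0x0AEBF
  0xAEBF + 0x658A = 0x11449 → wrap carry → 0x144A
One's-complement sum = 0x144A.
Checksum = ~0x144A & 0xFFFF = 0xEBB5.

EBB5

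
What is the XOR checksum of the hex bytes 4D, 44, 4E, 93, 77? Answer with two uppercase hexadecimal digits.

A3

XOR the bytes together:
  start with 0x4D
  0x4D ⊕ 0x44 = 0x09
  0x09 ⊕ 0x4E = 0x47
  0x47 ⊕ 0x93 = 0xD4
  0xD4 ⊕ 0x77 = 0xA3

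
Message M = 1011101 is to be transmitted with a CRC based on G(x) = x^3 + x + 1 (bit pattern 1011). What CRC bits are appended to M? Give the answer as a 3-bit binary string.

Append 3 zeros: 1011101000. Divide by 1011 (XOR where the leading bit is 1):
  pos 0: 1011 XOR 1011 = 0000
  pos 4: 1010 XOR 1011 = 0001
Remainder (last 3 bits) = 100. This is the CRC / FCS.

100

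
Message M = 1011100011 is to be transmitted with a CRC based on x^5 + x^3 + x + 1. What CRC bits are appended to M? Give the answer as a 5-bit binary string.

01100

Append 5 zeros: 101110001100000. Divide by 101011 (XOR where the leading bit is 1):
  pos 0: 101110 XOR 101011 = 000101
  pos 3: 101001 XOR 101011 = 000010
  pos 7: 101000 XOR 101011 = 000011
Remainder (last 5 bits) = 01100. This is the CRC / FCS.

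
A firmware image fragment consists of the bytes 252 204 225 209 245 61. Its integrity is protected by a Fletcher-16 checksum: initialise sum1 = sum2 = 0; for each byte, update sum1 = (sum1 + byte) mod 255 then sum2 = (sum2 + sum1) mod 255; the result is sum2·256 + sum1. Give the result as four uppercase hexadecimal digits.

14B0

Running sums (mod 255):
  after byte 0 (252): sum1=252, sum2=252
  after byte 1 (204): sum1=201, sum2=198
  after byte 2 (225): sum1=171, sum2=114
  after byte 3 (209): sum1=125, sum2=239
  after byte 4 (245): sum1=115, sum2=99
  after byte 5 (61): sum1=176, sum2=20
Checksum = sum2·256 + sum1 = 20·256 + 176 = 5296 = 0x14B0.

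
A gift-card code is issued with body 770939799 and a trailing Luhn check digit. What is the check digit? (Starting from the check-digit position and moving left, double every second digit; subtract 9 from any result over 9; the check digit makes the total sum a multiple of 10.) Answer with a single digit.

1

Partial digits right→left: 9 9 7 9 3 9 0 7 7
Double every second digit counting from the check-digit position (so the 1st, 3rd, 5th, ... of the partial from the right).
  doubled (with −9 where >9): 9 5 6 0 5 → sum 25
  kept as-is: 9 9 9 7 → sum 34
Total = 25 + 34 = 59.
Check digit = (10 − (59 mod 10)) mod 10 = 1.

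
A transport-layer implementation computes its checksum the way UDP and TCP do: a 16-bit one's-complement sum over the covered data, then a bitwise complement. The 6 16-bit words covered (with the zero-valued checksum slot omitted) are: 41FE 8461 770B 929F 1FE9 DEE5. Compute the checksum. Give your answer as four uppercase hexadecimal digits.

One's-complement addition (fold any carry out of bit 15 back into bit 0):
  0x41FE + 0x8461 = 0x0C65F
  0xC65F + 0x770B = 0x13D6A → wrap carry → 0x3D6B
  0x3D6B + 0x929F = 0x0D00A
  0xD00A + 0x1FE9 = 0x0EFF3
  0xEFF3 + 0xDEE5 = 0x1CED8 → wrap carry → 0xCED9
One's-complement sum = 0xCED9.
Checksum = ~0xCED9 & 0xFFFF = 0x3126.

3126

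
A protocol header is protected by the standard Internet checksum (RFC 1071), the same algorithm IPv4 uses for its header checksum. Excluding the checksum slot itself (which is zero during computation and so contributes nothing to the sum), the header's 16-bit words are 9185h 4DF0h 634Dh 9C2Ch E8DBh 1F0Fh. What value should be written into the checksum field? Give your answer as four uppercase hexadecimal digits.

One's-complement addition (fold any carry out of bit 15 back into bit 0):
  0x9185 + 0x4DF0 = 0x0DF75
  0xDF75 + 0x634D = 0x142C2 → wrap carry → 0x42C3
  0x42C3 + 0x9C2C = 0x0DEEF
  0xDEEF + 0xE8DB = 0x1C7CA → wrap carry → 0xC7CB
  0xC7CB + 0x1F0F = 0x0E6DA
One's-complement sum = 0xE6DA.
Checksum = ~0xE6DA & 0xFFFF = 0x1925.

1925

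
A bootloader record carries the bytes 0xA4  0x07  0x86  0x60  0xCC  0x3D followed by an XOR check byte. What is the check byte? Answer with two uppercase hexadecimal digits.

XOR the bytes together:
  start with 0xA4
  0xA4 ⊕ 0x07 = 0xA3
  0xA3 ⊕ 0x86 = 0x25
  0x25 ⊕ 0x60 = 0x45
  0x45 ⊕ 0xCC = 0x89
  0x89 ⊕ 0x3D = 0xB4

B4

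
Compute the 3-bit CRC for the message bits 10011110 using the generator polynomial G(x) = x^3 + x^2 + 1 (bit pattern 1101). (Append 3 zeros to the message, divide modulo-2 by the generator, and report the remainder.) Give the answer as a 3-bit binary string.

Append 3 zeros: 10011110000. Divide by 1101 (XOR where the leading bit is 1):
  pos 0: 1001 XOR 1101 = 0100
  pos 1: 1001 XOR 1101 = 0100
  pos 2: 1001 XOR 1101 = 0100
  pos 3: 1001 XOR 1101 = 0100
  pos 4: 1000 XOR 1101 = 0101
  pos 5: 1010 XOR 1101 = 0111
  pos 6: 1110 XOR 1101 = 0011
Remainder (last 3 bits) = 110. This is the CRC / FCS.

110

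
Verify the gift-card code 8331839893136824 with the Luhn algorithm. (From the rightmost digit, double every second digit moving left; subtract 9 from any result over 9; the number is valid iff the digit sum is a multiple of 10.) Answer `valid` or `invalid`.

From the right, keep odd positions and double even positions (subtract 9 from any doubled value over 9):
  doubled (positions 2,4,...): 4 3 2 9 9 7 6 7 → sum 47
  kept (positions 1,3,...): 4 8 3 3 8 3 1 3 → sum 33
Total = 80.
80 mod 10 = 0, so the number is valid.

valid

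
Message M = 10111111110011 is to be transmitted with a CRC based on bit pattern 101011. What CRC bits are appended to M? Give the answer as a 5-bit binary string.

Append 5 zeros: 1011111111001100000. Divide by 101011 (XOR where the leading bit is 1):
  pos 0: 101111 XOR 101011 = 000100
  pos 3: 100111 XOR 101011 = 001100
  pos 5: 110010 XOR 101011 = 011001
  pos 6: 110010 XOR 101011 = 011001
  pos 7: 110011 XOR 101011 = 011000
  pos 8: 110001 XOR 101011 = 011010
  pos 9: 110100 XOR 101011 = 011111
  pos 10: 111110 XOR 101011 = 010101
  pos 11: 101010 XOR 101011 = 000001
Remainder (last 5 bits) = 00100. This is the CRC / FCS.

00100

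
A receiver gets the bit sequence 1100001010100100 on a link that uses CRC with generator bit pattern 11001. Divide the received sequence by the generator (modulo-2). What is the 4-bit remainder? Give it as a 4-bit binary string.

0000

Modulo-2 division of 1100001010100100 by 11001:
  pos 0: 11000 XOR 11001 = 00001
  pos 4: 10101 XOR 11001 = 01100
  pos 5: 11000 XOR 11001 = 00001
  pos 9: 11001 XOR 11001 = 00000
Remainder = 0000 (zero — the frame passes the CRC check).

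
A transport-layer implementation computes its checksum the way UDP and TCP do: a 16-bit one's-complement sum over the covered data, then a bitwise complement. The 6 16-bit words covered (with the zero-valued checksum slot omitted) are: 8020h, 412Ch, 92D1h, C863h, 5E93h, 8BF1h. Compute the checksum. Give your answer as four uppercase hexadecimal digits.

One's-complement addition (fold any carry out of bit 15 back into bit 0):
  0x8020 + 0x412C = 0x0C14C
  0xC14C + 0x92D1 = 0x1541D → wrap carry → 0x541E
  0x541E + 0xC863 = 0x11C81 → wrap carry → 0x1C82
  0x1C82 + 0x5E93 = 0x07B15
  0x7B15 + 0x8BF1 = 0x10706 → wrap carry → 0x0707
One's-complement sum = 0x0707.
Checksum = ~0x0707 & 0xFFFF = 0xF8F8.

F8F8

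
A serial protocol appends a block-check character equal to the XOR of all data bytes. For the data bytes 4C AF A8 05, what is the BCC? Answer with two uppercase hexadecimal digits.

XOR the bytes together:
  start with 0x4C
  0x4C ⊕ 0xAF = 0xE3
  0xE3 ⊕ 0xA8 = 0x4B
  0x4B ⊕ 0x05 = 0x4E

4E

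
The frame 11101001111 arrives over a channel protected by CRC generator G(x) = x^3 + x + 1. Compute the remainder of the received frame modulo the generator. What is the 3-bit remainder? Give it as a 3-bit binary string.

Modulo-2 division of 11101001111 by 1011:
  pos 0: 1110 XOR 1011 = 0101
  pos 1: 1011 XOR 1011 = 0000
  pos 7: 1111 XOR 1011 = 0100
Remainder = 100 (nonzero — an error is detected).

100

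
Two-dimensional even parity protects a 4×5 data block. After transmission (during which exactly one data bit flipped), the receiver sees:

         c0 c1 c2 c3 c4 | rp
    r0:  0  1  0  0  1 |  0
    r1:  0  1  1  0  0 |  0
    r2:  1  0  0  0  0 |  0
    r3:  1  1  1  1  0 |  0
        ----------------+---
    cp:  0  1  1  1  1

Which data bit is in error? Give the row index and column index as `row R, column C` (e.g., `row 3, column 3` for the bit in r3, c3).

row 2, column 2

Recompute each row's even parity and compare to rp:
  r0: data parity 0, sent rp 0 → ok
  r1: data parity 0, sent rp 0 → ok
  r2: data parity 1, sent rp 0 → mismatch
  r3: data parity 0, sent rp 0 → ok
Recompute each column's even parity and compare to cp:
  c0: data parity 0, sent cp 0 → ok
  c1: data parity 1, sent cp 1 → ok
  c2: data parity 0, sent cp 1 → mismatch
  c3: data parity 1, sent cp 1 → ok
  c4: data parity 1, sent cp 1 → ok
Exactly one row (r2) and one column (c2) fail → the flipped bit is at their intersection.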